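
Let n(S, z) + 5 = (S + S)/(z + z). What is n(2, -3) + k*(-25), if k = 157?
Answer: -11792/3 ≈ -3930.7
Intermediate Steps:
n(S, z) = -5 + S/z (n(S, z) = -5 + (S + S)/(z + z) = -5 + (2*S)/((2*z)) = -5 + (2*S)*(1/(2*z)) = -5 + S/z)
n(2, -3) + k*(-25) = (-5 + 2/(-3)) + 157*(-25) = (-5 + 2*(-1/3)) - 3925 = (-5 - 2/3) - 3925 = -17/3 - 3925 = -11792/3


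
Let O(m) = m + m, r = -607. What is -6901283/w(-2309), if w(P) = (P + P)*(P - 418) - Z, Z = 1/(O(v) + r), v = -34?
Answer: -4658366025/8500468051 ≈ -0.54801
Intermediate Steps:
O(m) = 2*m
Z = -1/675 (Z = 1/(2*(-34) - 607) = 1/(-68 - 607) = 1/(-675) = -1/675 ≈ -0.0014815)
w(P) = 1/675 + 2*P*(-418 + P) (w(P) = (P + P)*(P - 418) - 1*(-1/675) = (2*P)*(-418 + P) + 1/675 = 2*P*(-418 + P) + 1/675 = 1/675 + 2*P*(-418 + P))
-6901283/w(-2309) = -6901283/(1/675 - 836*(-2309) + 2*(-2309)**2) = -6901283/(1/675 + 1930324 + 2*5331481) = -6901283/(1/675 + 1930324 + 10662962) = -6901283/8500468051/675 = -6901283*675/8500468051 = -4658366025/8500468051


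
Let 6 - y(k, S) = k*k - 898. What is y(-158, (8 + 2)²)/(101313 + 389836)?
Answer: -24060/491149 ≈ -0.048987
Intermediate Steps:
y(k, S) = 904 - k² (y(k, S) = 6 - (k*k - 898) = 6 - (k² - 898) = 6 - (-898 + k²) = 6 + (898 - k²) = 904 - k²)
y(-158, (8 + 2)²)/(101313 + 389836) = (904 - 1*(-158)²)/(101313 + 389836) = (904 - 1*24964)/491149 = (904 - 24964)*(1/491149) = -24060*1/491149 = -24060/491149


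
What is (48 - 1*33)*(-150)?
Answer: -2250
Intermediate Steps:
(48 - 1*33)*(-150) = (48 - 33)*(-150) = 15*(-150) = -2250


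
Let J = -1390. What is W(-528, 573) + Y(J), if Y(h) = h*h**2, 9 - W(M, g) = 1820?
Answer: -2685620811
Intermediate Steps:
W(M, g) = -1811 (W(M, g) = 9 - 1*1820 = 9 - 1820 = -1811)
Y(h) = h**3
W(-528, 573) + Y(J) = -1811 + (-1390)**3 = -1811 - 2685619000 = -2685620811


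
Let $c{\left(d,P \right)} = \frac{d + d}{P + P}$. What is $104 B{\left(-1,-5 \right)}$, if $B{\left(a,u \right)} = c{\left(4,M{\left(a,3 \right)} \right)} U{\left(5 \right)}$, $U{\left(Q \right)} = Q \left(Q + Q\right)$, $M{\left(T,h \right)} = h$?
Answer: $\frac{20800}{3} \approx 6933.3$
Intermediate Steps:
$U{\left(Q \right)} = 2 Q^{2}$ ($U{\left(Q \right)} = Q 2 Q = 2 Q^{2}$)
$c{\left(d,P \right)} = \frac{d}{P}$ ($c{\left(d,P \right)} = \frac{2 d}{2 P} = 2 d \frac{1}{2 P} = \frac{d}{P}$)
$B{\left(a,u \right)} = \frac{200}{3}$ ($B{\left(a,u \right)} = \frac{4}{3} \cdot 2 \cdot 5^{2} = 4 \cdot \frac{1}{3} \cdot 2 \cdot 25 = \frac{4}{3} \cdot 50 = \frac{200}{3}$)
$104 B{\left(-1,-5 \right)} = 104 \cdot \frac{200}{3} = \frac{20800}{3}$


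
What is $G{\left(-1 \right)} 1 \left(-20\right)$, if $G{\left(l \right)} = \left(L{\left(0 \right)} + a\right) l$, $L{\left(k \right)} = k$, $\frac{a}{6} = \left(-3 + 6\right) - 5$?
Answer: $-240$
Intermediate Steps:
$a = -12$ ($a = 6 \left(\left(-3 + 6\right) - 5\right) = 6 \left(3 - 5\right) = 6 \left(-2\right) = -12$)
$G{\left(l \right)} = - 12 l$ ($G{\left(l \right)} = \left(0 - 12\right) l = - 12 l$)
$G{\left(-1 \right)} 1 \left(-20\right) = \left(-12\right) \left(-1\right) 1 \left(-20\right) = 12 \cdot 1 \left(-20\right) = 12 \left(-20\right) = -240$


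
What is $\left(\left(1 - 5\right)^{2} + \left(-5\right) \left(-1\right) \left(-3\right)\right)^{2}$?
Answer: $1$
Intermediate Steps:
$\left(\left(1 - 5\right)^{2} + \left(-5\right) \left(-1\right) \left(-3\right)\right)^{2} = \left(\left(-4\right)^{2} + 5 \left(-3\right)\right)^{2} = \left(16 - 15\right)^{2} = 1^{2} = 1$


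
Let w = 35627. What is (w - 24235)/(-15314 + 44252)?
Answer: 5696/14469 ≈ 0.39367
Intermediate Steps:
(w - 24235)/(-15314 + 44252) = (35627 - 24235)/(-15314 + 44252) = 11392/28938 = 11392*(1/28938) = 5696/14469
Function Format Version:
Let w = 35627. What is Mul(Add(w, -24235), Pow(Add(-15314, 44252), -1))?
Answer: Rational(5696, 14469) ≈ 0.39367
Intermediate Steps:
Mul(Add(w, -24235), Pow(Add(-15314, 44252), -1)) = Mul(Add(35627, -24235), Pow(Add(-15314, 44252), -1)) = Mul(11392, Pow(28938, -1)) = Mul(11392, Rational(1, 28938)) = Rational(5696, 14469)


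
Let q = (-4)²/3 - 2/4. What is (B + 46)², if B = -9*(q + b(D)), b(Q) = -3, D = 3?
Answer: 3481/4 ≈ 870.25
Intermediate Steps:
q = 29/6 (q = 16*(⅓) - 2*¼ = 16/3 - ½ = 29/6 ≈ 4.8333)
B = -33/2 (B = -9*(29/6 - 3) = -9*11/6 = -33/2 ≈ -16.500)
(B + 46)² = (-33/2 + 46)² = (59/2)² = 3481/4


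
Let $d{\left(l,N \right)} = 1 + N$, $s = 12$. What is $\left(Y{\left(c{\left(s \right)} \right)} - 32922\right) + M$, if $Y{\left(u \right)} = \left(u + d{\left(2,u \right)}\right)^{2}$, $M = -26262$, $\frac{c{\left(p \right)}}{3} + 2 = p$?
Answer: $-55463$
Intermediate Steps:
$c{\left(p \right)} = -6 + 3 p$
$Y{\left(u \right)} = \left(1 + 2 u\right)^{2}$ ($Y{\left(u \right)} = \left(u + \left(1 + u\right)\right)^{2} = \left(1 + 2 u\right)^{2}$)
$\left(Y{\left(c{\left(s \right)} \right)} - 32922\right) + M = \left(\left(1 + 2 \left(-6 + 3 \cdot 12\right)\right)^{2} - 32922\right) - 26262 = \left(\left(1 + 2 \left(-6 + 36\right)\right)^{2} - 32922\right) - 26262 = \left(\left(1 + 2 \cdot 30\right)^{2} - 32922\right) - 26262 = \left(\left(1 + 60\right)^{2} - 32922\right) - 26262 = \left(61^{2} - 32922\right) - 26262 = \left(3721 - 32922\right) - 26262 = -29201 - 26262 = -55463$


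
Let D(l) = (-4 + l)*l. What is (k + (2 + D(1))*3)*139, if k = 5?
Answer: 278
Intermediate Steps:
D(l) = l*(-4 + l)
(k + (2 + D(1))*3)*139 = (5 + (2 + 1*(-4 + 1))*3)*139 = (5 + (2 + 1*(-3))*3)*139 = (5 + (2 - 3)*3)*139 = (5 - 1*3)*139 = (5 - 3)*139 = 2*139 = 278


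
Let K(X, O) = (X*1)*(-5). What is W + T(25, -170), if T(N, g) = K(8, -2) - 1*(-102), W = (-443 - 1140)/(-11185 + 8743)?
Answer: 152987/2442 ≈ 62.648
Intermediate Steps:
W = 1583/2442 (W = -1583/(-2442) = -1583*(-1/2442) = 1583/2442 ≈ 0.64824)
K(X, O) = -5*X (K(X, O) = X*(-5) = -5*X)
T(N, g) = 62 (T(N, g) = -5*8 - 1*(-102) = -40 + 102 = 62)
W + T(25, -170) = 1583/2442 + 62 = 152987/2442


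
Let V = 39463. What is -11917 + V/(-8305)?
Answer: -99010148/8305 ≈ -11922.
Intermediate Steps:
-11917 + V/(-8305) = -11917 + 39463/(-8305) = -11917 + 39463*(-1/8305) = -11917 - 39463/8305 = -99010148/8305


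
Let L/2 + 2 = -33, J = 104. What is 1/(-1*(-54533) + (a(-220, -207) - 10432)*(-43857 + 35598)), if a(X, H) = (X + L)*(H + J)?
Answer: -1/160483909 ≈ -6.2312e-9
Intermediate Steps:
L = -70 (L = -4 + 2*(-33) = -4 - 66 = -70)
a(X, H) = (-70 + X)*(104 + H) (a(X, H) = (X - 70)*(H + 104) = (-70 + X)*(104 + H))
1/(-1*(-54533) + (a(-220, -207) - 10432)*(-43857 + 35598)) = 1/(-1*(-54533) + ((-7280 - 70*(-207) + 104*(-220) - 207*(-220)) - 10432)*(-43857 + 35598)) = 1/(54533 + ((-7280 + 14490 - 22880 + 45540) - 10432)*(-8259)) = 1/(54533 + (29870 - 10432)*(-8259)) = 1/(54533 + 19438*(-8259)) = 1/(54533 - 160538442) = 1/(-160483909) = -1/160483909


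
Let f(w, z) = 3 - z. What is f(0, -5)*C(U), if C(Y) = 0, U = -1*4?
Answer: 0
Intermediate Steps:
U = -4
f(0, -5)*C(U) = (3 - 1*(-5))*0 = (3 + 5)*0 = 8*0 = 0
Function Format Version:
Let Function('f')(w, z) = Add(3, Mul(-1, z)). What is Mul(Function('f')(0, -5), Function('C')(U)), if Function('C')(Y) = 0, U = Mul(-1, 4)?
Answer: 0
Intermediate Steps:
U = -4
Mul(Function('f')(0, -5), Function('C')(U)) = Mul(Add(3, Mul(-1, -5)), 0) = Mul(Add(3, 5), 0) = Mul(8, 0) = 0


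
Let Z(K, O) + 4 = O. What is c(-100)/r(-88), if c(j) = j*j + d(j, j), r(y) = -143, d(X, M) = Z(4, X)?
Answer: -9896/143 ≈ -69.203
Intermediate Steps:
Z(K, O) = -4 + O
d(X, M) = -4 + X
c(j) = -4 + j + j² (c(j) = j*j + (-4 + j) = j² + (-4 + j) = -4 + j + j²)
c(-100)/r(-88) = (-4 - 100 + (-100)²)/(-143) = (-4 - 100 + 10000)*(-1/143) = 9896*(-1/143) = -9896/143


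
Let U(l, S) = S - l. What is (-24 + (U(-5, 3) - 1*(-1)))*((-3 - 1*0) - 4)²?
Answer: -735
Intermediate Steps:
(-24 + (U(-5, 3) - 1*(-1)))*((-3 - 1*0) - 4)² = (-24 + ((3 - 1*(-5)) - 1*(-1)))*((-3 - 1*0) - 4)² = (-24 + ((3 + 5) + 1))*((-3 + 0) - 4)² = (-24 + (8 + 1))*(-3 - 4)² = (-24 + 9)*(-7)² = -15*49 = -735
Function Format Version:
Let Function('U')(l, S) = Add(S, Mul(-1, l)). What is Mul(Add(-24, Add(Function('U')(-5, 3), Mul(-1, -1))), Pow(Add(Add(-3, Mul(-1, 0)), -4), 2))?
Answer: -735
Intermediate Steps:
Mul(Add(-24, Add(Function('U')(-5, 3), Mul(-1, -1))), Pow(Add(Add(-3, Mul(-1, 0)), -4), 2)) = Mul(Add(-24, Add(Add(3, Mul(-1, -5)), Mul(-1, -1))), Pow(Add(Add(-3, Mul(-1, 0)), -4), 2)) = Mul(Add(-24, Add(Add(3, 5), 1)), Pow(Add(Add(-3, 0), -4), 2)) = Mul(Add(-24, Add(8, 1)), Pow(Add(-3, -4), 2)) = Mul(Add(-24, 9), Pow(-7, 2)) = Mul(-15, 49) = -735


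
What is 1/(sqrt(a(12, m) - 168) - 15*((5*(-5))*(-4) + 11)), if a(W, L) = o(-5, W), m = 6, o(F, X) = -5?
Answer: -1665/2772398 - I*sqrt(173)/2772398 ≈ -0.00060056 - 4.7443e-6*I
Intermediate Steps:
a(W, L) = -5
1/(sqrt(a(12, m) - 168) - 15*((5*(-5))*(-4) + 11)) = 1/(sqrt(-5 - 168) - 15*((5*(-5))*(-4) + 11)) = 1/(sqrt(-173) - 15*(-25*(-4) + 11)) = 1/(I*sqrt(173) - 15*(100 + 11)) = 1/(I*sqrt(173) - 15*111) = 1/(I*sqrt(173) - 1665) = 1/(-1665 + I*sqrt(173))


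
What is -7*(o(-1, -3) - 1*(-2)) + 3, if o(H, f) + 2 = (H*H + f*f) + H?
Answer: -60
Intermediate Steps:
o(H, f) = -2 + H + H² + f² (o(H, f) = -2 + ((H*H + f*f) + H) = -2 + ((H² + f²) + H) = -2 + (H + H² + f²) = -2 + H + H² + f²)
-7*(o(-1, -3) - 1*(-2)) + 3 = -7*((-2 - 1 + (-1)² + (-3)²) - 1*(-2)) + 3 = -7*((-2 - 1 + 1 + 9) + 2) + 3 = -7*(7 + 2) + 3 = -7*9 + 3 = -63 + 3 = -60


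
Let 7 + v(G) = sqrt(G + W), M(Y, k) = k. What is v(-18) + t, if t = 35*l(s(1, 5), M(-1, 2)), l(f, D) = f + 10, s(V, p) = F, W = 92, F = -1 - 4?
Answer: 168 + sqrt(74) ≈ 176.60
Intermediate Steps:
F = -5
s(V, p) = -5
l(f, D) = 10 + f
v(G) = -7 + sqrt(92 + G) (v(G) = -7 + sqrt(G + 92) = -7 + sqrt(92 + G))
t = 175 (t = 35*(10 - 5) = 35*5 = 175)
v(-18) + t = (-7 + sqrt(92 - 18)) + 175 = (-7 + sqrt(74)) + 175 = 168 + sqrt(74)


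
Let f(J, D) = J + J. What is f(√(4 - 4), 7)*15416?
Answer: 0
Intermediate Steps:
f(J, D) = 2*J
f(√(4 - 4), 7)*15416 = (2*√(4 - 4))*15416 = (2*√0)*15416 = (2*0)*15416 = 0*15416 = 0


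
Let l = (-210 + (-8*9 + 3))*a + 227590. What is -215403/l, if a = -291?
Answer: -215403/308779 ≈ -0.69760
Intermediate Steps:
l = 308779 (l = (-210 + (-8*9 + 3))*(-291) + 227590 = (-210 + (-72 + 3))*(-291) + 227590 = (-210 - 69)*(-291) + 227590 = -279*(-291) + 227590 = 81189 + 227590 = 308779)
-215403/l = -215403/308779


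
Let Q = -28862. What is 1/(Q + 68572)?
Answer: 1/39710 ≈ 2.5183e-5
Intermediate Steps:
1/(Q + 68572) = 1/(-28862 + 68572) = 1/39710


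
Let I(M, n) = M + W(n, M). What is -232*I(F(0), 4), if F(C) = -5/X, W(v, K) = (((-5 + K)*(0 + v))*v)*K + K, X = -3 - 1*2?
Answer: 14384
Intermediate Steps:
X = -5 (X = -3 - 2 = -5)
W(v, K) = K + K*v**2*(-5 + K) (W(v, K) = (((-5 + K)*v)*v)*K + K = ((v*(-5 + K))*v)*K + K = (v**2*(-5 + K))*K + K = K*v**2*(-5 + K) + K = K + K*v**2*(-5 + K))
F(C) = 1 (F(C) = -5/(-5) = -5*(-1/5) = 1)
I(M, n) = M + M*(1 - 5*n**2 + M*n**2)
-232*I(F(0), 4) = -232*(2 - 5*4**2 + 1*4**2) = -232*(2 - 5*16 + 1*16) = -232*(2 - 80 + 16) = -232*(-62) = 14384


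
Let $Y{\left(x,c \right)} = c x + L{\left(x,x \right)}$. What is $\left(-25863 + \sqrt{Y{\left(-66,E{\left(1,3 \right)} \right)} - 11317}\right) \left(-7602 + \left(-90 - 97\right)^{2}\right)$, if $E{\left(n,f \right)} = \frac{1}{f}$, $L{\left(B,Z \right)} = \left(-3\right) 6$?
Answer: $-707792721 + 27367 i \sqrt{11357} \approx -7.0779 \cdot 10^{8} + 2.9165 \cdot 10^{6} i$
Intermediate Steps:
$L{\left(B,Z \right)} = -18$
$Y{\left(x,c \right)} = -18 + c x$ ($Y{\left(x,c \right)} = c x - 18 = -18 + c x$)
$\left(-25863 + \sqrt{Y{\left(-66,E{\left(1,3 \right)} \right)} - 11317}\right) \left(-7602 + \left(-90 - 97\right)^{2}\right) = \left(-25863 + \sqrt{\left(-18 + \frac{1}{3} \left(-66\right)\right) - 11317}\right) \left(-7602 + \left(-90 - 97\right)^{2}\right) = \left(-25863 + \sqrt{\left(-18 + \frac{1}{3} \left(-66\right)\right) - 11317}\right) \left(-7602 + \left(-187\right)^{2}\right) = \left(-25863 + \sqrt{\left(-18 - 22\right) - 11317}\right) \left(-7602 + 34969\right) = \left(-25863 + \sqrt{-40 - 11317}\right) 27367 = \left(-25863 + \sqrt{-11357}\right) 27367 = \left(-25863 + i \sqrt{11357}\right) 27367 = -707792721 + 27367 i \sqrt{11357}$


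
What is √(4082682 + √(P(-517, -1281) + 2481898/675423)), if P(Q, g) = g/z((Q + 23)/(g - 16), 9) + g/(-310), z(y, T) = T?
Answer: √(19887405235066350916200 + 69793710*I*√655300330243816390)/69793710 ≈ 2020.6 + 0.0028701*I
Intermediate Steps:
P(Q, g) = 301*g/2790 (P(Q, g) = g/9 + g/(-310) = g*(⅑) + g*(-1/310) = g/9 - g/310 = 301*g/2790)
√(4082682 + √(P(-517, -1281) + 2481898/675423)) = √(4082682 + √((301/2790)*(-1281) + 2481898/675423)) = √(4082682 + √(-128527/930 + 2481898*(1/675423))) = √(4082682 + √(-128527/930 + 2481898/675423)) = √(4082682 + √(-28167308927/209381130)) = √(4082682 + I*√655300330243816390/69793710)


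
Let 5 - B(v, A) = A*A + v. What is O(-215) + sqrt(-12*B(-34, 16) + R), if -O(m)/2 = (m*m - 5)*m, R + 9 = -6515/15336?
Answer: 19874600 + sqrt(16950712530)/2556 ≈ 1.9875e+7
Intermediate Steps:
B(v, A) = 5 - v - A**2 (B(v, A) = 5 - (A*A + v) = 5 - (A**2 + v) = 5 - (v + A**2) = 5 + (-v - A**2) = 5 - v - A**2)
R = -144539/15336 (R = -9 - 6515/15336 = -144539/15336 ≈ -9.4248)
O(m) = -2*m*(-5 + m**2) (O(m) = -2*(m*m - 5)*m = -2*(m**2 - 5)*m = -2*(-5 + m**2)*m = -2*m*(-5 + m**2))
O(-215) + sqrt(-12*B(-34, 16) + R) = 2*(-215)*(5 - 1*(-215)**2) + sqrt(-12*(5 - 1*(-34) - 1*16**2) - 144539/15336) = 2*(-215)*(5 - 1*46225) + sqrt(-12*(5 + 34 - 1*256) - 144539/15336) = 2*(-215)*(5 - 46225) + sqrt(-12*(5 + 34 - 256) - 144539/15336) = 2*(-215)*(-46220) + sqrt(-12*(-217) - 144539/15336) = 19874600 + sqrt(2604 - 144539/15336) = 19874600 + sqrt(39790405/15336) = 19874600 + sqrt(16950712530)/2556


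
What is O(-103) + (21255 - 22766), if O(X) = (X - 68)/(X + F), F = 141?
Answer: -3031/2 ≈ -1515.5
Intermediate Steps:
O(X) = (-68 + X)/(141 + X) (O(X) = (X - 68)/(X + 141) = (-68 + X)/(141 + X))
O(-103) + (21255 - 22766) = (-68 - 103)/(141 - 103) + (21255 - 22766) = -171/38 - 1511 = (1/38)*(-171) - 1511 = -9/2 - 1511 = -3031/2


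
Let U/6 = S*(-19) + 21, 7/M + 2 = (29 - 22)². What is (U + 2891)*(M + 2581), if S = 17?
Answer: 130897806/47 ≈ 2.7851e+6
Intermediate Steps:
M = 7/47 (M = 7/(-2 + (29 - 22)²) = 7/(-2 + 7²) = 7/(-2 + 49) = 7/47 ≈ 0.14894)
U = -1812 (U = 6*(17*(-19) + 21) = 6*(-323 + 21) = 6*(-302) = -1812)
(U + 2891)*(M + 2581) = (-1812 + 2891)*(7/47 + 2581) = 1079*(121314/47) = 130897806/47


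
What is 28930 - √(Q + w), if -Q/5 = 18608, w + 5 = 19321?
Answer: 28930 - 2*I*√18431 ≈ 28930.0 - 271.52*I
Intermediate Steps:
w = 19316 (w = -5 + 19321 = 19316)
Q = -93040 (Q = -5*18608 = -93040)
28930 - √(Q + w) = 28930 - √(-93040 + 19316) = 28930 - √(-73724) = 28930 - 2*I*√18431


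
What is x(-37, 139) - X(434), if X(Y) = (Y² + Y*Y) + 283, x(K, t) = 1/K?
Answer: -13948816/37 ≈ -3.7700e+5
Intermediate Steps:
X(Y) = 283 + 2*Y² (X(Y) = (Y² + Y²) + 283 = 2*Y² + 283 = 283 + 2*Y²)
x(-37, 139) - X(434) = 1/(-37) - (283 + 2*434²) = -1/37 - (283 + 2*188356) = -1/37 - (283 + 376712) = -1/37 - 1*376995 = -1/37 - 376995 = -13948816/37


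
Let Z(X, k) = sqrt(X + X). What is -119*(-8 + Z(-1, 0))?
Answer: 952 - 119*I*sqrt(2) ≈ 952.0 - 168.29*I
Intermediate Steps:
Z(X, k) = sqrt(2)*sqrt(X) (Z(X, k) = sqrt(2*X) = sqrt(2)*sqrt(X))
-119*(-8 + Z(-1, 0)) = -119*(-8 + sqrt(2)*sqrt(-1)) = -119*(-8 + sqrt(2)*I) = -119*(-8 + I*sqrt(2)) = 952 - 119*I*sqrt(2)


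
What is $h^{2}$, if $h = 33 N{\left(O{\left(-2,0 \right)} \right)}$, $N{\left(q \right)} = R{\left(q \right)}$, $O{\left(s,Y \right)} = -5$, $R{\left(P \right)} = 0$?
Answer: $0$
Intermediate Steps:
$N{\left(q \right)} = 0$
$h = 0$ ($h = 33 \cdot 0 = 0$)
$h^{2} = 0^{2} = 0$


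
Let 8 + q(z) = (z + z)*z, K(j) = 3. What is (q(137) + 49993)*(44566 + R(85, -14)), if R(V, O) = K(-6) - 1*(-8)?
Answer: 3901512771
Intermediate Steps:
R(V, O) = 11 (R(V, O) = 3 - 1*(-8) = 3 + 8 = 11)
q(z) = -8 + 2*z² (q(z) = -8 + (z + z)*z = -8 + (2*z)*z = -8 + 2*z²)
(q(137) + 49993)*(44566 + R(85, -14)) = ((-8 + 2*137²) + 49993)*(44566 + 11) = ((-8 + 2*18769) + 49993)*44577 = ((-8 + 37538) + 49993)*44577 = (37530 + 49993)*44577 = 87523*44577 = 3901512771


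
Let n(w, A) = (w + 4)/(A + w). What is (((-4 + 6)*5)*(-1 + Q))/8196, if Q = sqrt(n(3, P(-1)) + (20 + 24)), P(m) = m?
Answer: -5/4098 + 5*sqrt(190)/8196 ≈ 0.0071889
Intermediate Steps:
n(w, A) = (4 + w)/(A + w)
Q = sqrt(190)/2 (Q = sqrt((4 + 3)/(-1 + 3) + (20 + 24)) = sqrt(7/2 + 44) = sqrt(95/2) = sqrt(190)/2 ≈ 6.8920)
(((-4 + 6)*5)*(-1 + Q))/8196 = (((-4 + 6)*5)*(-1 + sqrt(190)/2))/8196 = ((2*5)*(-1 + sqrt(190)/2))*(1/8196) = (10*(-1 + sqrt(190)/2))*(1/8196) = (-10 + 5*sqrt(190))*(1/8196) = -5/4098 + 5*sqrt(190)/8196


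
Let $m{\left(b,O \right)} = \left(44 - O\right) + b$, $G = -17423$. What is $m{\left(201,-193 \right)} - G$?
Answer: $17861$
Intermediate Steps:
$m{\left(b,O \right)} = 44 + b - O$
$m{\left(201,-193 \right)} - G = \left(44 + 201 - -193\right) - -17423 = \left(44 + 201 + 193\right) + 17423 = 438 + 17423 = 17861$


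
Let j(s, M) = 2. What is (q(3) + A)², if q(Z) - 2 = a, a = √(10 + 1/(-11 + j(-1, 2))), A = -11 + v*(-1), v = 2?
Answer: (33 - √89)²/9 ≈ 61.706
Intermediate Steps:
A = -13 (A = -11 + 2*(-1) = -11 - 2 = -13)
a = √89/3 (a = √(10 + 1/(-11 + 2)) = √(10 + 1/(-9)) = √(10 - ⅑) = √(89/9) = √89/3 ≈ 3.1447)
q(Z) = 2 + √89/3
(q(3) + A)² = ((2 + √89/3) - 13)² = (-11 + √89/3)²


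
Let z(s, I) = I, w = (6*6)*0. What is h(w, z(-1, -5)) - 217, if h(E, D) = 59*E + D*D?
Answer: -192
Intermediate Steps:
w = 0 (w = 36*0 = 0)
h(E, D) = D² + 59*E (h(E, D) = 59*E + D² = D² + 59*E)
h(w, z(-1, -5)) - 217 = ((-5)² + 59*0) - 217 = (25 + 0) - 217 = 25 - 217 = -192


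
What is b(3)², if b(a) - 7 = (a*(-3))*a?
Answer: 400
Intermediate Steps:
b(a) = 7 - 3*a² (b(a) = 7 + (a*(-3))*a = 7 + (-3*a)*a = 7 - 3*a²)
b(3)² = (7 - 3*3²)² = (7 - 3*9)² = (7 - 27)² = (-20)² = 400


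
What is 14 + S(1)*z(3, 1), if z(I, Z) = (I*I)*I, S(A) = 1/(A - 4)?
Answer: 5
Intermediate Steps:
S(A) = 1/(-4 + A)
z(I, Z) = I³ (z(I, Z) = I²*I = I³)
14 + S(1)*z(3, 1) = 14 + 3³/(-4 + 1) = 14 + 27/(-3) = 14 - ⅓*27 = 14 - 9 = 5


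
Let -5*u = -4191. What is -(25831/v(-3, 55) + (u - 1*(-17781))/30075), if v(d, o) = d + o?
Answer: -99722503/200500 ≈ -497.37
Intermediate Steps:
u = 4191/5 (u = -⅕*(-4191) = 4191/5 ≈ 838.20)
-(25831/v(-3, 55) + (u - 1*(-17781))/30075) = -(25831/(-3 + 55) + (4191/5 - 1*(-17781))/30075) = -(25831/52 + (4191/5 + 17781)*(1/30075)) = -(25831*(1/52) + (93096/5)*(1/30075)) = -(1987/4 + 31032/50125) = -1*99722503/200500 = -99722503/200500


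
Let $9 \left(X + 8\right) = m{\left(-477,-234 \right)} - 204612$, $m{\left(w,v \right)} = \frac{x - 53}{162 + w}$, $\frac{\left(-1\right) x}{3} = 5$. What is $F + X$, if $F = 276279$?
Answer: $\frac{718775573}{2835} \approx 2.5354 \cdot 10^{5}$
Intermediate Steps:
$x = -15$ ($x = \left(-3\right) 5 = -15$)
$m{\left(w,v \right)} = - \frac{68}{162 + w}$ ($m{\left(w,v \right)} = \frac{-15 - 53}{162 + w} = - \frac{68}{162 + w}$)
$X = - \frac{64475392}{2835}$ ($X = -8 + \frac{- \frac{68}{162 - 477} - 204612}{9} = -8 + \frac{- \frac{68}{-315} - 204612}{9} = -8 + \frac{\left(-68\right) \left(- \frac{1}{315}\right) - 204612}{9} = -8 + \frac{\frac{68}{315} - 204612}{9} = -8 + \frac{1}{9} \left(- \frac{64452712}{315}\right) = -8 - \frac{64452712}{2835} = - \frac{64475392}{2835} \approx -22743.0$)
$F + X = 276279 - \frac{64475392}{2835} = \frac{718775573}{2835}$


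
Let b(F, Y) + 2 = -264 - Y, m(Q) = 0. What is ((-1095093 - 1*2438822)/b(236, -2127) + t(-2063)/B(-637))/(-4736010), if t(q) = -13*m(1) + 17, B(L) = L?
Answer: 1125567746/2807168103285 ≈ 0.00040096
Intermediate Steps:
b(F, Y) = -266 - Y (b(F, Y) = -2 + (-264 - Y) = -266 - Y)
t(q) = 17 (t(q) = -13*0 + 17 = 0 + 17 = 17)
((-1095093 - 1*2438822)/b(236, -2127) + t(-2063)/B(-637))/(-4736010) = ((-1095093 - 1*2438822)/(-266 - 1*(-2127)) + 17/(-637))/(-4736010) = ((-1095093 - 2438822)/(-266 + 2127) + 17*(-1/637))*(-1/4736010) = (-3533915/1861 - 17/637)*(-1/4736010) = -2251135492/1185457*(-1/4736010) = 1125567746/2807168103285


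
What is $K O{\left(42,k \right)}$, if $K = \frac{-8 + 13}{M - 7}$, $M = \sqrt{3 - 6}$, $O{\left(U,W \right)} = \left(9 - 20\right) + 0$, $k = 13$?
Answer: $\frac{385}{52} + \frac{55 i \sqrt{3}}{52} \approx 7.4038 + 1.832 i$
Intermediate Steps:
$O{\left(U,W \right)} = -11$ ($O{\left(U,W \right)} = -11 + 0 = -11$)
$M = i \sqrt{3}$ ($M = \sqrt{-3} = i \sqrt{3} \approx 1.732 i$)
$K = \frac{5}{-7 + i \sqrt{3}}$ ($K = \frac{-8 + 13}{i \sqrt{3} - 7} = \frac{5}{-7 + i \sqrt{3}} \approx -0.67308 - 0.16654 i$)
$K O{\left(42,k \right)} = \left(- \frac{35}{52} - \frac{5 i \sqrt{3}}{52}\right) \left(-11\right) = \frac{385}{52} + \frac{55 i \sqrt{3}}{52}$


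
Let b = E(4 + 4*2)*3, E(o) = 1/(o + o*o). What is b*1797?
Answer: 1797/52 ≈ 34.558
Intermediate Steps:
E(o) = 1/(o + o²)
b = 1/52 (b = (1/((4 + 4*2)*(1 + (4 + 4*2))))*3 = (1/((4 + 8)*(1 + (4 + 8))))*3 = (1/(12*(1 + 12)))*3 = ((1/12)/13)*3 = ((1/12)*(1/13))*3 = (1/156)*3 = 1/52 ≈ 0.019231)
b*1797 = (1/52)*1797 = 1797/52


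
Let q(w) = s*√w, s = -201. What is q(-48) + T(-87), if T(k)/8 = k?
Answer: -696 - 804*I*√3 ≈ -696.0 - 1392.6*I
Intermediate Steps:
T(k) = 8*k
q(w) = -201*√w
q(-48) + T(-87) = -804*I*√3 + 8*(-87) = -804*I*√3 - 696 = -696 - 804*I*√3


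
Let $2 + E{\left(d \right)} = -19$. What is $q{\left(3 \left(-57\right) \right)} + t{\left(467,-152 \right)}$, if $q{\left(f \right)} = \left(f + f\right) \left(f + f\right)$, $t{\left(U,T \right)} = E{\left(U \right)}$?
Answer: $116943$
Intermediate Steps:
$E{\left(d \right)} = -21$ ($E{\left(d \right)} = -2 - 19 = -21$)
$t{\left(U,T \right)} = -21$
$q{\left(f \right)} = 4 f^{2}$ ($q{\left(f \right)} = 2 f 2 f = 4 f^{2}$)
$q{\left(3 \left(-57\right) \right)} + t{\left(467,-152 \right)} = 4 \left(3 \left(-57\right)\right)^{2} - 21 = 4 \left(-171\right)^{2} - 21 = 4 \cdot 29241 - 21 = 116964 - 21 = 116943$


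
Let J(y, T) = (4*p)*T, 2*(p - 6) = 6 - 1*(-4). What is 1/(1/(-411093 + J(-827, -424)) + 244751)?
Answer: 429749/105181497498 ≈ 4.0858e-6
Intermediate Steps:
p = 11 (p = 6 + (6 - 1*(-4))/2 = 6 + (6 + 4)/2 = 6 + (1/2)*10 = 6 + 5 = 11)
J(y, T) = 44*T (J(y, T) = (4*11)*T = 44*T)
1/(1/(-411093 + J(-827, -424)) + 244751) = 1/(1/(-411093 + 44*(-424)) + 244751) = 1/(1/(-411093 - 18656) + 244751) = 1/(1/(-429749) + 244751) = 1/(-1/429749 + 244751) = 1/(105181497498/429749) = 429749/105181497498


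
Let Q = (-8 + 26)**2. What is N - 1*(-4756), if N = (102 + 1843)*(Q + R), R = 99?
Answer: 827491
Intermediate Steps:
Q = 324 (Q = 18**2 = 324)
N = 822735 (N = (102 + 1843)*(324 + 99) = 1945*423 = 822735)
N - 1*(-4756) = 822735 - 1*(-4756) = 822735 + 4756 = 827491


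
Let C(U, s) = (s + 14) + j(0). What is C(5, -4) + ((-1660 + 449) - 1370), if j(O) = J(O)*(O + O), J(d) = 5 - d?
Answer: -2571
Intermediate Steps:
j(O) = 2*O*(5 - O) (j(O) = (5 - O)*(O + O) = (5 - O)*(2*O) = 2*O*(5 - O))
C(U, s) = 14 + s (C(U, s) = (s + 14) + 2*0*(5 - 1*0) = (14 + s) + 2*0*(5 + 0) = (14 + s) + 2*0*5 = (14 + s) + 0 = 14 + s)
C(5, -4) + ((-1660 + 449) - 1370) = (14 - 4) + ((-1660 + 449) - 1370) = 10 + (-1211 - 1370) = 10 - 2581 = -2571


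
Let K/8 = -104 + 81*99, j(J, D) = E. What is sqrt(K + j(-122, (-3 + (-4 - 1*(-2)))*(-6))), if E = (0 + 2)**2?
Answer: 6*sqrt(1759) ≈ 251.64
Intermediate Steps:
E = 4 (E = 2**2 = 4)
j(J, D) = 4
K = 63320 (K = 8*(-104 + 81*99) = 8*(-104 + 8019) = 8*7915 = 63320)
sqrt(K + j(-122, (-3 + (-4 - 1*(-2)))*(-6))) = sqrt(63320 + 4) = sqrt(63324) = 6*sqrt(1759)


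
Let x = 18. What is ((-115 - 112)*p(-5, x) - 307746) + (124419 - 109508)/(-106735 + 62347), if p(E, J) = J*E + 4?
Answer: -12793701823/44388 ≈ -2.8822e+5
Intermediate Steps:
p(E, J) = 4 + E*J (p(E, J) = E*J + 4 = 4 + E*J)
((-115 - 112)*p(-5, x) - 307746) + (124419 - 109508)/(-106735 + 62347) = ((-115 - 112)*(4 - 5*18) - 307746) + (124419 - 109508)/(-106735 + 62347) = (-227*(4 - 90) - 307746) + 14911/(-44388) = (-227*(-86) - 307746) + 14911*(-1/44388) = (19522 - 307746) - 14911/44388 = -288224 - 14911/44388 = -12793701823/44388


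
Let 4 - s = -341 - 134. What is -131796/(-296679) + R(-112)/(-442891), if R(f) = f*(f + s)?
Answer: 23521985284/43798819663 ≈ 0.53705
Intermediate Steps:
s = 479 (s = 4 - (-341 - 134) = 4 - 1*(-475) = 4 + 475 = 479)
R(f) = f*(479 + f) (R(f) = f*(f + 479) = f*(479 + f))
-131796/(-296679) + R(-112)/(-442891) = -131796/(-296679) - 112*(479 - 112)/(-442891) = -131796*(-1/296679) - 112*367*(-1/442891) = 43932/98893 - 41104*(-1/442891) = 43932/98893 + 41104/442891 = 23521985284/43798819663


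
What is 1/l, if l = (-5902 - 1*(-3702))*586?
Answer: -1/1289200 ≈ -7.7568e-7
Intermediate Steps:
l = -1289200 (l = (-5902 + 3702)*586 = -2200*586 = -1289200)
1/l = 1/(-1289200) = -1/1289200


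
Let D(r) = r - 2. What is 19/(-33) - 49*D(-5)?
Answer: 11300/33 ≈ 342.42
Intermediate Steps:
D(r) = -2 + r
19/(-33) - 49*D(-5) = 19/(-33) - 49*(-2 - 5) = 19*(-1/33) - 49*(-7) = -19/33 + 343 = 11300/33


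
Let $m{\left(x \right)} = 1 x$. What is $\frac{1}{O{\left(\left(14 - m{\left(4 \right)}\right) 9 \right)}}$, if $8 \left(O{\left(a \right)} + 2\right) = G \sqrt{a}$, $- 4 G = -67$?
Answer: $\frac{1024}{199957} + \frac{3216 \sqrt{10}}{199957} \approx 0.055981$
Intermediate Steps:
$m{\left(x \right)} = x$
$G = \frac{67}{4}$ ($G = \left(- \frac{1}{4}\right) \left(-67\right) = \frac{67}{4} \approx 16.75$)
$O{\left(a \right)} = -2 + \frac{67 \sqrt{a}}{32}$ ($O{\left(a \right)} = -2 + \frac{\frac{67}{4} \sqrt{a}}{8} = -2 + \frac{67 \sqrt{a}}{32}$)
$\frac{1}{O{\left(\left(14 - m{\left(4 \right)}\right) 9 \right)}} = \frac{1}{-2 + \frac{67 \sqrt{\left(14 - 4\right) 9}}{32}} = \frac{1}{-2 + \frac{67 \sqrt{10 \cdot 9}}{32}} = \frac{1}{-2 + \frac{67 \sqrt{90}}{32}} = \frac{1}{-2 + \frac{67 \cdot 3 \sqrt{10}}{32}} = \frac{1}{-2 + \frac{201 \sqrt{10}}{32}}$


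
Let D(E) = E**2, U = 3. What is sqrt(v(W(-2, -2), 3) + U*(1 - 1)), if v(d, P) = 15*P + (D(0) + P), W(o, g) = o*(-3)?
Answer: 4*sqrt(3) ≈ 6.9282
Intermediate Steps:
W(o, g) = -3*o
v(d, P) = 16*P (v(d, P) = 15*P + (0**2 + P) = 15*P + (0 + P) = 15*P + P = 16*P)
sqrt(v(W(-2, -2), 3) + U*(1 - 1)) = sqrt(16*3 + 3*(1 - 1)) = sqrt(48 + 3*0) = sqrt(48 + 0) = sqrt(48) = 4*sqrt(3)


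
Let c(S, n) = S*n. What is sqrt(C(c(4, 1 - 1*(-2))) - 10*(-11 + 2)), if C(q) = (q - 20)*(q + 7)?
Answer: I*sqrt(62) ≈ 7.874*I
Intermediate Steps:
C(q) = (-20 + q)*(7 + q)
sqrt(C(c(4, 1 - 1*(-2))) - 10*(-11 + 2)) = sqrt((-140 + (4*(1 - 1*(-2)))**2 - 52*(1 - 1*(-2))) - 10*(-11 + 2)) = sqrt((-140 + (4*(1 + 2))**2 - 52*(1 + 2)) - 10*(-9)) = sqrt((-140 + (4*3)**2 - 52*3) + 90) = sqrt((-140 + 12**2 - 13*12) + 90) = sqrt((-140 + 144 - 156) + 90) = sqrt(-152 + 90) = sqrt(-62) = I*sqrt(62)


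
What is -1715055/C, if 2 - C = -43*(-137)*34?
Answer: 571685/66764 ≈ 8.5628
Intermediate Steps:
C = -200292 (C = 2 - (-43*(-137))*34 = 2 - 5891*34 = 2 - 1*200294 = 2 - 200294 = -200292)
-1715055/C = -1715055/(-200292) = -1715055*(-1/200292) = 571685/66764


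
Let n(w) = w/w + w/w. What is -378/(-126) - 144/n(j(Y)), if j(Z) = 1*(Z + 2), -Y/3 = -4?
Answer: -69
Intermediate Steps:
Y = 12 (Y = -3*(-4) = 12)
j(Z) = 2 + Z (j(Z) = 1*(2 + Z) = 2 + Z)
n(w) = 2 (n(w) = 1 + 1 = 2)
-378/(-126) - 144/n(j(Y)) = -378/(-126) - 144/2 = -378*(-1/126) - 144*½ = 3 - 72 = -69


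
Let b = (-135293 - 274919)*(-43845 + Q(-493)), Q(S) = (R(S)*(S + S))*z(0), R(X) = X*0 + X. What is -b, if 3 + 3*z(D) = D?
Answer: -217388977916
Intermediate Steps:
z(D) = -1 + D/3
R(X) = X (R(X) = 0 + X = X)
Q(S) = -2*S² (Q(S) = (S*(S + S))*(-1 + (⅓)*0) = (S*(2*S))*(-1 + 0) = (2*S²)*(-1) = -2*S²)
b = 217388977916 (b = (-135293 - 274919)*(-43845 - 2*(-493)²) = -410212*(-43845 - 2*243049) = -410212*(-43845 - 486098) = -410212*(-529943) = 217388977916)
-b = -1*217388977916 = -217388977916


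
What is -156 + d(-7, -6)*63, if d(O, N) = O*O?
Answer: 2931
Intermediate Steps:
d(O, N) = O²
-156 + d(-7, -6)*63 = -156 + (-7)²*63 = -156 + 49*63 = -156 + 3087 = 2931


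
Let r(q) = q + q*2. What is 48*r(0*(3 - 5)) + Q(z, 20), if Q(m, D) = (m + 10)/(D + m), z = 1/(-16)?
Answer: 159/319 ≈ 0.49843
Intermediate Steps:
r(q) = 3*q (r(q) = q + 2*q = 3*q)
z = -1/16 ≈ -0.062500
Q(m, D) = (10 + m)/(D + m)
48*r(0*(3 - 5)) + Q(z, 20) = 48*(3*(0*(3 - 5))) + (10 - 1/16)/(20 - 1/16) = 48*(3*(0*(-2))) + (159/16)/(319/16) = 48*(3*0) + (16/319)*(159/16) = 48*0 + 159/319 = 0 + 159/319 = 159/319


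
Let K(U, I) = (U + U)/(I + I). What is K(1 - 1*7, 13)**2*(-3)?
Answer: -108/169 ≈ -0.63905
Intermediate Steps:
K(U, I) = U/I (K(U, I) = (2*U)/((2*I)) = (2*U)*(1/(2*I)) = U/I)
K(1 - 1*7, 13)**2*(-3) = ((1 - 1*7)/13)**2*(-3) = ((1 - 7)*(1/13))**2*(-3) = (-6*1/13)**2*(-3) = (-6/13)**2*(-3) = (36/169)*(-3) = -108/169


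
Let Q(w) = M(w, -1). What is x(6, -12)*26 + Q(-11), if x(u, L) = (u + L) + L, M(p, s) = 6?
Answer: -462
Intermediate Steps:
Q(w) = 6
x(u, L) = u + 2*L (x(u, L) = (L + u) + L = u + 2*L)
x(6, -12)*26 + Q(-11) = (6 + 2*(-12))*26 + 6 = (6 - 24)*26 + 6 = -18*26 + 6 = -468 + 6 = -462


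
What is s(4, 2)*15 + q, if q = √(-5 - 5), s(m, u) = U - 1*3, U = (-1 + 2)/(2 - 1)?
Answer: -30 + I*√10 ≈ -30.0 + 3.1623*I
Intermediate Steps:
U = 1 (U = 1/1 = 1*1 = 1)
s(m, u) = -2 (s(m, u) = 1 - 1*3 = 1 - 3 = -2)
q = I*√10 (q = √(-10) = I*√10 ≈ 3.1623*I)
s(4, 2)*15 + q = -2*15 + I*√10 = -30 + I*√10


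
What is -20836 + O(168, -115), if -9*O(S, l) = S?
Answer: -62564/3 ≈ -20855.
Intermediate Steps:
O(S, l) = -S/9
-20836 + O(168, -115) = -20836 - ⅑*168 = -20836 - 56/3 = -62564/3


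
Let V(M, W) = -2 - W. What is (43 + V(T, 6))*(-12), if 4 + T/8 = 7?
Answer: -420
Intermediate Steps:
T = 24 (T = -32 + 8*7 = -32 + 56 = 24)
(43 + V(T, 6))*(-12) = (43 + (-2 - 1*6))*(-12) = (43 + (-2 - 6))*(-12) = (43 - 8)*(-12) = 35*(-12) = -420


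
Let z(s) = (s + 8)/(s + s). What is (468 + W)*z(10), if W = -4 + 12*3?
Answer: 450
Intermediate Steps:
z(s) = (8 + s)/(2*s) (z(s) = (8 + s)/((2*s)) = (8 + s)*(1/(2*s)) = (8 + s)/(2*s))
W = 32 (W = -4 + 36 = 32)
(468 + W)*z(10) = (468 + 32)*((½)*(8 + 10)/10) = 500*((½)*(⅒)*18) = 500*(9/10) = 450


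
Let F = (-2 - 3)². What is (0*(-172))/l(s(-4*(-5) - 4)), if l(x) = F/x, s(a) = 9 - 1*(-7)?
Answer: 0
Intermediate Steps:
s(a) = 16 (s(a) = 9 + 7 = 16)
F = 25 (F = (-5)² = 25)
l(x) = 25/x
(0*(-172))/l(s(-4*(-5) - 4)) = (0*(-172))/((25/16)) = 0/((25*(1/16))) = 0/(25/16) = 0*(16/25) = 0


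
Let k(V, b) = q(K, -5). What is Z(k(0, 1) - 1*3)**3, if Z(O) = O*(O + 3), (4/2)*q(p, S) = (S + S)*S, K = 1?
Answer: 166375000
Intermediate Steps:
q(p, S) = S**2 (q(p, S) = ((S + S)*S)/2 = ((2*S)*S)/2 = (2*S**2)/2 = S**2)
k(V, b) = 25 (k(V, b) = (-5)**2 = 25)
Z(O) = O*(3 + O)
Z(k(0, 1) - 1*3)**3 = ((25 - 1*3)*(3 + (25 - 1*3)))**3 = ((25 - 3)*(3 + (25 - 3)))**3 = (22*(3 + 22))**3 = (22*25)**3 = 550**3 = 166375000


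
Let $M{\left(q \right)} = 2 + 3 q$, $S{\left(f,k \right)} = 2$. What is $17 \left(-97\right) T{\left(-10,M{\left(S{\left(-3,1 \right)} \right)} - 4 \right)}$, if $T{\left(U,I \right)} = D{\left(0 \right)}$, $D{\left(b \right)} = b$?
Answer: $0$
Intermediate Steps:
$T{\left(U,I \right)} = 0$
$17 \left(-97\right) T{\left(-10,M{\left(S{\left(-3,1 \right)} \right)} - 4 \right)} = 17 \left(-97\right) 0 = \left(-1649\right) 0 = 0$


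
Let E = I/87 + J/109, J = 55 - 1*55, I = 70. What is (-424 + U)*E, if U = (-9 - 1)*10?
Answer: -36680/87 ≈ -421.61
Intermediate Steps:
J = 0 (J = 55 - 55 = 0)
E = 70/87 (E = 70/87 + 0/109 = 70*(1/87) + 0*(1/109) = 70/87 + 0 = 70/87 ≈ 0.80460)
U = -100 (U = -10*10 = -100)
(-424 + U)*E = (-424 - 100)*(70/87) = -524*70/87 = -36680/87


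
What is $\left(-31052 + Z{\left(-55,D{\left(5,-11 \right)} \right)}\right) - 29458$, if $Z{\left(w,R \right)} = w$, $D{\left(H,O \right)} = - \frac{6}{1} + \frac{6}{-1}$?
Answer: $-60565$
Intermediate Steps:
$D{\left(H,O \right)} = -12$ ($D{\left(H,O \right)} = \left(-6\right) 1 + 6 \left(-1\right) = -6 - 6 = -12$)
$\left(-31052 + Z{\left(-55,D{\left(5,-11 \right)} \right)}\right) - 29458 = \left(-31052 - 55\right) - 29458 = -31107 - 29458 = -60565$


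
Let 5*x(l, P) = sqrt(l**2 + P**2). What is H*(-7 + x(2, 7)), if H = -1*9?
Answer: 63 - 9*sqrt(53)/5 ≈ 49.896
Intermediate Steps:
H = -9
x(l, P) = sqrt(P**2 + l**2)/5 (x(l, P) = sqrt(l**2 + P**2)/5 = sqrt(P**2 + l**2)/5)
H*(-7 + x(2, 7)) = -9*(-7 + sqrt(7**2 + 2**2)/5) = -9*(-7 + sqrt(49 + 4)/5) = -9*(-7 + sqrt(53)/5) = 63 - 9*sqrt(53)/5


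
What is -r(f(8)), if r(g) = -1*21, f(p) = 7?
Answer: 21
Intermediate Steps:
r(g) = -21
-r(f(8)) = -1*(-21) = 21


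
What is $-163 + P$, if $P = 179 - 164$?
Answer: $-148$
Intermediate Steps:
$P = 15$
$-163 + P = -163 + 15 = -148$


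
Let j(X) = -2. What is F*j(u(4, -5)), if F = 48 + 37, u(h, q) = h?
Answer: -170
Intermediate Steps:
F = 85
F*j(u(4, -5)) = 85*(-2) = -170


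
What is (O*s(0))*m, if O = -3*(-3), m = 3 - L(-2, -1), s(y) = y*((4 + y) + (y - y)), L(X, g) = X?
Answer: 0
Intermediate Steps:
s(y) = y*(4 + y) (s(y) = y*((4 + y) + 0) = y*(4 + y))
m = 5 (m = 3 - 1*(-2) = 3 + 2 = 5)
O = 9
(O*s(0))*m = (9*(0*(4 + 0)))*5 = (9*(0*4))*5 = (9*0)*5 = 0*5 = 0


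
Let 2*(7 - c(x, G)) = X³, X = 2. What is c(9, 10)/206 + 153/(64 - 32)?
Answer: 15807/3296 ≈ 4.7958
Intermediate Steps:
c(x, G) = 3 (c(x, G) = 7 - ½*2³ = 7 - ½*8 = 7 - 4 = 3)
c(9, 10)/206 + 153/(64 - 32) = 3/206 + 153/(64 - 32) = 3*(1/206) + 153/32 = 3/206 + 153*(1/32) = 3/206 + 153/32 = 15807/3296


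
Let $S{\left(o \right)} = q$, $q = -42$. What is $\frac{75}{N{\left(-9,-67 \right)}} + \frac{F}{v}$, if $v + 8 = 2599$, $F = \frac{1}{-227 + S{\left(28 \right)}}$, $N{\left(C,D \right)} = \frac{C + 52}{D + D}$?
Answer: $- \frac{7004638993}{29970097} \approx -233.72$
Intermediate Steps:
$N{\left(C,D \right)} = \frac{52 + C}{2 D}$
$S{\left(o \right)} = -42$
$F = - \frac{1}{269}$ ($F = \frac{1}{-227 - 42} = \frac{1}{-269} = - \frac{1}{269} \approx -0.0037175$)
$v = 2591$ ($v = -8 + 2599 = 2591$)
$\frac{75}{N{\left(-9,-67 \right)}} + \frac{F}{v} = \frac{75}{\frac{1}{2} \frac{1}{-67} \left(52 - 9\right)} - \frac{1}{269 \cdot 2591} = \frac{75}{\frac{1}{2} \left(- \frac{1}{67}\right) 43} - \frac{1}{696979} = \frac{75}{- \frac{43}{134}} - \frac{1}{696979} = 75 \left(- \frac{134}{43}\right) - \frac{1}{696979} = - \frac{10050}{43} - \frac{1}{696979} = - \frac{7004638993}{29970097}$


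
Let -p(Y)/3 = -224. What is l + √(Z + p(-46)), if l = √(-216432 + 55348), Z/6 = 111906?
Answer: 2*√168027 + 2*I*√40271 ≈ 819.82 + 401.35*I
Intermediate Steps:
Z = 671436 (Z = 6*111906 = 671436)
p(Y) = 672 (p(Y) = -3*(-224) = 672)
l = 2*I*√40271 (l = √(-161084) = 2*I*√40271 ≈ 401.35*I)
l + √(Z + p(-46)) = 2*I*√40271 + √(671436 + 672) = 2*I*√40271 + √672108 = 2*I*√40271 + 2*√168027 = 2*√168027 + 2*I*√40271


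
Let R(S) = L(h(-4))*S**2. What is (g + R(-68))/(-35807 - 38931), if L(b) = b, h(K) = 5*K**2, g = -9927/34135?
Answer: -12627209273/2551181630 ≈ -4.9496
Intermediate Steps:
g = -9927/34135 (g = -9927*1/34135 = -9927/34135 ≈ -0.29082)
R(S) = 80*S**2 (R(S) = (5*(-4)**2)*S**2 = (5*16)*S**2 = 80*S**2)
(g + R(-68))/(-35807 - 38931) = (-9927/34135 + 80*(-68)**2)/(-35807 - 38931) = (-9927/34135 + 80*4624)/(-74738) = (-9927/34135 + 369920)*(-1/74738) = (12627209273/34135)*(-1/74738) = -12627209273/2551181630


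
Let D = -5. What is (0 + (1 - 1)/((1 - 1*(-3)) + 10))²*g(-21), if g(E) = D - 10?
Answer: 0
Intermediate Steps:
g(E) = -15 (g(E) = -5 - 10 = -15)
(0 + (1 - 1)/((1 - 1*(-3)) + 10))²*g(-21) = (0 + (1 - 1)/((1 - 1*(-3)) + 10))²*(-15) = (0 + 0/((1 + 3) + 10))²*(-15) = (0 + 0/(4 + 10))²*(-15) = (0 + 0/14)²*(-15) = (0 + 0*(1/14))²*(-15) = (0 + 0)²*(-15) = 0²*(-15) = 0*(-15) = 0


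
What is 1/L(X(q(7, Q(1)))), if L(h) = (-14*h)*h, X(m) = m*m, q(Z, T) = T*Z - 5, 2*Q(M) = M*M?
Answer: -8/567 ≈ -0.014109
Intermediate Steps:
Q(M) = M²/2 (Q(M) = (M*M)/2 = M²/2)
q(Z, T) = -5 + T*Z
X(m) = m²
L(h) = -14*h²
1/L(X(q(7, Q(1)))) = 1/(-14*(-5 + ((½)*1²)*7)⁴) = 1/(-14*(-5 + ((½)*1)*7)⁴) = 1/(-14*(-5 + (½)*7)⁴) = 1/(-14*(-5 + 7/2)⁴) = 1/(-14*((-3/2)²)²) = 1/(-14*(9/4)²) = 1/(-14*81/16) = 1/(-567/8) = -8/567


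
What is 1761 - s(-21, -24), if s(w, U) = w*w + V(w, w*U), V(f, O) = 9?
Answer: 1311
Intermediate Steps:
s(w, U) = 9 + w² (s(w, U) = w*w + 9 = w² + 9 = 9 + w²)
1761 - s(-21, -24) = 1761 - (9 + (-21)²) = 1761 - (9 + 441) = 1761 - 1*450 = 1761 - 450 = 1311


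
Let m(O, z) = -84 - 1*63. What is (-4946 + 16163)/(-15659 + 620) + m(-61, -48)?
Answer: -740650/5013 ≈ -147.75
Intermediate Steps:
m(O, z) = -147 (m(O, z) = -84 - 63 = -147)
(-4946 + 16163)/(-15659 + 620) + m(-61, -48) = (-4946 + 16163)/(-15659 + 620) - 147 = 11217/(-15039) - 147 = 11217*(-1/15039) - 147 = -3739/5013 - 147 = -740650/5013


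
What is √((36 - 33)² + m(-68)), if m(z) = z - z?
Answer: 3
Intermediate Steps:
m(z) = 0
√((36 - 33)² + m(-68)) = √((36 - 33)² + 0) = √(3² + 0) = √(9 + 0) = √9 = 3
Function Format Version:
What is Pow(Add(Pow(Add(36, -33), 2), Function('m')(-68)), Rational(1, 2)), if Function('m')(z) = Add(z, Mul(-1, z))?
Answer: 3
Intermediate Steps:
Function('m')(z) = 0
Pow(Add(Pow(Add(36, -33), 2), Function('m')(-68)), Rational(1, 2)) = Pow(Add(Pow(Add(36, -33), 2), 0), Rational(1, 2)) = Pow(Add(Pow(3, 2), 0), Rational(1, 2)) = Pow(Add(9, 0), Rational(1, 2)) = Pow(9, Rational(1, 2)) = 3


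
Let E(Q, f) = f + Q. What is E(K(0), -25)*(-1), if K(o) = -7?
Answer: 32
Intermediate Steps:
E(Q, f) = Q + f
E(K(0), -25)*(-1) = (-7 - 25)*(-1) = -32*(-1) = 32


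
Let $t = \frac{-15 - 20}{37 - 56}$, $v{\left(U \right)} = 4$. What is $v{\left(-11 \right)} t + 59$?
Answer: $\frac{1261}{19} \approx 66.368$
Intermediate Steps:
$t = \frac{35}{19}$ ($t = - \frac{35}{-19} = \left(-35\right) \left(- \frac{1}{19}\right) = \frac{35}{19} \approx 1.8421$)
$v{\left(-11 \right)} t + 59 = 4 \cdot \frac{35}{19} + 59 = \frac{140}{19} + 59 = \frac{1261}{19}$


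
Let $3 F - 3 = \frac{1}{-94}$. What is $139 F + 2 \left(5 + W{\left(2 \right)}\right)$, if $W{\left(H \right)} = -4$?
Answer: $\frac{39623}{282} \approx 140.51$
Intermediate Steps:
$F = \frac{281}{282}$ ($F = 1 + \frac{1}{3 \left(-94\right)} = 1 + \frac{1}{3} \left(- \frac{1}{94}\right) = 1 - \frac{1}{282} = \frac{281}{282} \approx 0.99645$)
$139 F + 2 \left(5 + W{\left(2 \right)}\right) = 139 \cdot \frac{281}{282} + 2 \left(5 - 4\right) = \frac{39059}{282} + 2 \cdot 1 = \frac{39059}{282} + 2 = \frac{39623}{282}$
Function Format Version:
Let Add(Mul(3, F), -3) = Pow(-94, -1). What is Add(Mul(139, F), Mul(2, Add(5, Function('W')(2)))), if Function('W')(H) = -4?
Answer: Rational(39623, 282) ≈ 140.51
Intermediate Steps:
F = Rational(281, 282) (F = Add(1, Mul(Rational(1, 3), Pow(-94, -1))) = Add(1, Mul(Rational(1, 3), Rational(-1, 94))) = Add(1, Rational(-1, 282)) = Rational(281, 282) ≈ 0.99645)
Add(Mul(139, F), Mul(2, Add(5, Function('W')(2)))) = Add(Mul(139, Rational(281, 282)), Mul(2, Add(5, -4))) = Add(Rational(39059, 282), Mul(2, 1)) = Add(Rational(39059, 282), 2) = Rational(39623, 282)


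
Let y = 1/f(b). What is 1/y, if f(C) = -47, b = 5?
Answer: -47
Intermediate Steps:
y = -1/47 (y = 1/(-47) = -1/47 ≈ -0.021277)
1/y = 1/(-1/47) = -47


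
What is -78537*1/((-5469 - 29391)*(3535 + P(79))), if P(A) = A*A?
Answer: 557/2416960 ≈ 0.00023045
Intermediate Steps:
P(A) = A**2
-78537*1/((-5469 - 29391)*(3535 + P(79))) = -78537*1/((-5469 - 29391)*(3535 + 79**2)) = -78537*(-1/(34860*(3535 + 6241))) = -78537/(9776*(-34860)) = -78537/(-340791360) = -78537*(-1/340791360) = 557/2416960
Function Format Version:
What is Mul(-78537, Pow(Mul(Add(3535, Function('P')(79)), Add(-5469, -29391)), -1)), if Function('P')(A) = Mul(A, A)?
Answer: Rational(557, 2416960) ≈ 0.00023045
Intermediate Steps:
Function('P')(A) = Pow(A, 2)
Mul(-78537, Pow(Mul(Add(3535, Function('P')(79)), Add(-5469, -29391)), -1)) = Mul(-78537, Pow(Mul(Add(3535, Pow(79, 2)), Add(-5469, -29391)), -1)) = Mul(-78537, Pow(Mul(Add(3535, 6241), -34860), -1)) = Mul(-78537, Pow(Mul(9776, -34860), -1)) = Mul(-78537, Pow(-340791360, -1)) = Mul(-78537, Rational(-1, 340791360)) = Rational(557, 2416960)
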